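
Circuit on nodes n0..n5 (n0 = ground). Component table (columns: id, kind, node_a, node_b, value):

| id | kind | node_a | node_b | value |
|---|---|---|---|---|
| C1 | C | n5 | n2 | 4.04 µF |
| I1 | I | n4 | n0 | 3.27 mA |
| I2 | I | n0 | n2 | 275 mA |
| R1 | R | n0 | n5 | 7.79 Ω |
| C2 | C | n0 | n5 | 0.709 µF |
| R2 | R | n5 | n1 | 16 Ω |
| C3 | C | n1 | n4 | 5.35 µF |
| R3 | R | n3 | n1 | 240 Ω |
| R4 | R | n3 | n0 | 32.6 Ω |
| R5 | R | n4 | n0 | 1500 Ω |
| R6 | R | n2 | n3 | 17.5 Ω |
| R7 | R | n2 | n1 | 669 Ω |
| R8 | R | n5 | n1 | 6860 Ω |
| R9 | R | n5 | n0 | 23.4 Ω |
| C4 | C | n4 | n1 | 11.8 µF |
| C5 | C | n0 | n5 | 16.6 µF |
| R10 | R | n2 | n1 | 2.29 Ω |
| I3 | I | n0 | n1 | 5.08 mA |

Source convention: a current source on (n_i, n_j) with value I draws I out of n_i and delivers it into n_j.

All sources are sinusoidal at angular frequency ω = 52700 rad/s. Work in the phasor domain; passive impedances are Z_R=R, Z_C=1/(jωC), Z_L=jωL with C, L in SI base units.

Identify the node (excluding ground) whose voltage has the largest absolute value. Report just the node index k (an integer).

2

MNA unknowns: 5 node voltages V₁..V_5
C1: Y=0.000+0.2129j on G[5,2]
I1: z[4]−=0.00327, z[0]+=0.00327
I2: z[0]−=0.275, z[2]+=0.275
R1: Y=0.1284+0.000j on G[0,5]
C2: Y=0.000+0.03736j on G[0,5]
R2: Y=0.06250+0.000j on G[5,1]
C3: Y=0.000+0.2819j on G[1,4]
R3: Y=0.004167+0.000j on G[3,1]
R4: Y=0.03067+0.000j on G[3,0]
R5: Y=0.0006667+0.000j on G[4,0]
R6: Y=0.05714+0.000j on G[2,3]
R7: Y=0.001495+0.000j on G[2,1]
R8: Y=0.0001458+0.000j on G[5,1]
R9: Y=0.04274+0.000j on G[5,0]
C4: Y=0.000+0.6219j on G[4,1]
C5: Y=0.000+0.8748j on G[0,5]
R10: Y=0.4367+0.000j on G[2,1]
I3: z[0]−=0.00508, z[1]+=0.00508
solve → V1=0.4628-1.267j, V2=0.5146-1.414j, V3=0.3407-0.9359j, V4=0.4637-1.263j, V5=0.08414-0.2759j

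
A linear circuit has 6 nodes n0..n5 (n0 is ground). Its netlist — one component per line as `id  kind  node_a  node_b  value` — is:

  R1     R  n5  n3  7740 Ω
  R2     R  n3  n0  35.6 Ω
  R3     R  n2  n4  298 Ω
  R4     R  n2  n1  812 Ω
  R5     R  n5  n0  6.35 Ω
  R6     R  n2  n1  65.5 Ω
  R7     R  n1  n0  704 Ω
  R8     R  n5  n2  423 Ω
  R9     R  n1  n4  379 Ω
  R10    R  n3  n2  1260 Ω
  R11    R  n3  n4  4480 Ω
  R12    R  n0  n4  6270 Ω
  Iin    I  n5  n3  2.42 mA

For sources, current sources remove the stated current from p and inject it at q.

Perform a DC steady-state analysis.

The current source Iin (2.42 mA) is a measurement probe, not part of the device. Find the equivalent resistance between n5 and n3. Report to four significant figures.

Element admittances at DC:
  Y(R1) = 0.0001292 S between n5,n3
  Y(R2) = 0.02809 S between n3,n0
  Y(R3) = 0.003356 S between n2,n4
  Y(R4) = 0.001232 S between n2,n1
  Y(R5) = 0.1575 S between n5,n0
  Y(R6) = 0.01527 S between n2,n1
  Y(R7) = 0.001420 S between n1,n0
  Y(R8) = 0.002364 S between n5,n2
  Y(R9) = 0.002639 S between n1,n4
  Y(R10) = 0.0007937 S between n3,n2
  Y(R11) = 0.0002232 S between n3,n4
  Y(R12) = 0.0001595 S between n0,n4
  Iin: injects 0.00242 A into n3 (from n5)
Assemble and solve the 5×5 MNA system:
  V(n1)=0.009464  V(n2)=0.009870  V(n3)=0.08307  V(n4)=0.01202  V(n5)=-0.01491

R_eq = 40.49 Ω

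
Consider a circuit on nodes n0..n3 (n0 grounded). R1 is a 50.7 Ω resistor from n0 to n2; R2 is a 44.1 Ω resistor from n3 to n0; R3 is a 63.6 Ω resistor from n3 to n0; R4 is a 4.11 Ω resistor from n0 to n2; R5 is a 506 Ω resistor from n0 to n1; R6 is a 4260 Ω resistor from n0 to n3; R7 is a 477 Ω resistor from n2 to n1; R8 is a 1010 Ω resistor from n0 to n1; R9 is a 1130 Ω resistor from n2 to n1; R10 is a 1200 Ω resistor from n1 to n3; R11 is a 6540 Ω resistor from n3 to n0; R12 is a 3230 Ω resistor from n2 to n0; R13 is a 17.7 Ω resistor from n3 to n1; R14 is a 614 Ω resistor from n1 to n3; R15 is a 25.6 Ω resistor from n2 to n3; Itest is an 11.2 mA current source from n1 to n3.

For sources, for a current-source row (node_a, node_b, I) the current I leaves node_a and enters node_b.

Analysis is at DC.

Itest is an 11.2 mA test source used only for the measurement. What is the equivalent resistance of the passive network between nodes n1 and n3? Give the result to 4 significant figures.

MNA unknowns: 3 node voltages V₁..V_3
R1: Y=0.01972 on G[0,2]
R2: Y=0.02268 on G[3,0]
R3: Y=0.01572 on G[3,0]
R4: Y=0.2433 on G[0,2]
R5: Y=0.001976 on G[0,1]
R6: Y=0.0002347 on G[0,3]
R7: Y=0.002096 on G[2,1]
R8: Y=0.0009901 on G[0,1]
R9: Y=0.0008850 on G[2,1]
R10: Y=0.0008333 on G[1,3]
R11: Y=0.0001529 on G[3,0]
R12: Y=0.0003096 on G[2,0]
R13: Y=0.05650 on G[3,1]
R14: Y=0.001629 on G[1,3]
R15: Y=0.03906 on G[2,3]
Itest: z[1]−=0.0112, z[3]+=0.0112
solve → V1=-0.1614, V2=1.722e-06, V3=0.01233

R_eq = 15.51 Ω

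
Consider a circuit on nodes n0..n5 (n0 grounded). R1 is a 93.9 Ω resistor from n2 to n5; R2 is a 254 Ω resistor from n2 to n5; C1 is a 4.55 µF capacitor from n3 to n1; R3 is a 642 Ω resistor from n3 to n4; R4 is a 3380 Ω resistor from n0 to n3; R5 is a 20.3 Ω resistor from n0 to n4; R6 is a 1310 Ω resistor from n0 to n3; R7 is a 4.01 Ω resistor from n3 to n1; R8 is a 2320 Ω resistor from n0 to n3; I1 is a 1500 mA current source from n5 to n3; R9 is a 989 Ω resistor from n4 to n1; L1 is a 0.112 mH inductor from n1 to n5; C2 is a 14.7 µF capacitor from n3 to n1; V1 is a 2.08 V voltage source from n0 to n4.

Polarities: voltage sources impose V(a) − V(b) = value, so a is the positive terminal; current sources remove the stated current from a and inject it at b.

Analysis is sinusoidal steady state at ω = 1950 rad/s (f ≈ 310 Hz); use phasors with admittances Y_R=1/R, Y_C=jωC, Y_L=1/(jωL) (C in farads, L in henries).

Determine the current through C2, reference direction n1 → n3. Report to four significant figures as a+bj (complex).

Apply KCL at each of the 5 non-ground nodes and solve the resulting linear system.
Node n1: branches {C1, R7, R9, L1, C2} → V_1 = -5.722+0.6612j
Node n2: branches {R1, R2} → V_2 = -5.722+0.3336j
Node n3: branches {C1, R3, R4, R6, R7, R8, I1, C2} → V_3 = 0.1453-0.2194j
Node n4: branches {R3, R5, R9, V1} → V_4 = -2.080+0.000j
Node n5: branches {R1, R2, I1, L1} → V_5 = -5.722+0.3336j
Source currents: i(V1)=-0.1022-0.0003269j

-0.02524-0.1682j A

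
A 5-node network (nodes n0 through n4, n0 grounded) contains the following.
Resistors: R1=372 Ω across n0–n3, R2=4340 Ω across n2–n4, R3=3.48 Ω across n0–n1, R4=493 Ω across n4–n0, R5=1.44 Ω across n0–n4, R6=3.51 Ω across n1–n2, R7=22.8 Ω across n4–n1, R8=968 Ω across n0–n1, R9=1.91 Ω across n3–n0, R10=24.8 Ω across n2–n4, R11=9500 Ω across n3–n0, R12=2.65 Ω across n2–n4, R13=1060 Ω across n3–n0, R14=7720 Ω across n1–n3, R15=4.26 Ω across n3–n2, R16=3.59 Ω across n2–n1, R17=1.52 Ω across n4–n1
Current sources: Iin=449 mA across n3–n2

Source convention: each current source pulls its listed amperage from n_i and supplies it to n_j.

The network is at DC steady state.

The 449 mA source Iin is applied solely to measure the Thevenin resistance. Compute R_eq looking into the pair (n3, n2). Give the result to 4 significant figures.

MNA unknowns: 4 node voltages V₁..V_4
R1: Y=0.002688 on G[0,3]
R2: Y=0.0002304 on G[2,4]
R3: Y=0.2874 on G[0,1]
R4: Y=0.002028 on G[4,0]
R5: Y=0.6944 on G[0,4]
R6: Y=0.2849 on G[1,2]
R7: Y=0.04386 on G[4,1]
R8: Y=0.001033 on G[0,1]
R9: Y=0.5236 on G[3,0]
R10: Y=0.04032 on G[2,4]
R11: Y=0.0001053 on G[3,0]
R12: Y=0.3774 on G[2,4]
R13: Y=0.0009434 on G[3,0]
R14: Y=0.0001295 on G[1,3]
R15: Y=0.2347 on G[3,2]
R16: Y=0.2786 on G[2,1]
R17: Y=0.6579 on G[4,1]
Iin: z[3]−=0.449, z[2]+=0.449
solve → V1=0.2752, V2=0.4871, V3=-0.4391, V4=0.2184

R_eq = 2.063 Ω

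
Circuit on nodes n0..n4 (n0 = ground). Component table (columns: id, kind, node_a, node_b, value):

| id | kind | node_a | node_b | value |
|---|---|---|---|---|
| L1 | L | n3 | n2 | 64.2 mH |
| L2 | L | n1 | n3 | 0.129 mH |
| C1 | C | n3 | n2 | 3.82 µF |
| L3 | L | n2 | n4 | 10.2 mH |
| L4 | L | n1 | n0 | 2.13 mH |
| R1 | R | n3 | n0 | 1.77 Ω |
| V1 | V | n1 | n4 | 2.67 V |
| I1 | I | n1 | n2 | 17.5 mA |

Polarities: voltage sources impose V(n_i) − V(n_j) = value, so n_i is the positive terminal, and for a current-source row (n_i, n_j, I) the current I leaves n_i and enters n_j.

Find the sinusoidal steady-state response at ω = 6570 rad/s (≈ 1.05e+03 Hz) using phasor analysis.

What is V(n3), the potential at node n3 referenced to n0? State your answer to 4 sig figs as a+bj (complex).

Apply KCL at each of the 4 non-ground nodes and solve the resulting linear system.
Node n1: branches {L2, L4, V1, I1} → V_1 = 0.09298-0.02825j
Node n2: branches {L1, C1, L3, I1} → V_2 = 4.938-2.154j
Node n3: branches {L1, L2, C1, R1} → V_3 = 0.003573+0.01176j
Node n4: branches {L3, V1} → V_4 = -2.577-0.02825j
Source currents: i(V1)=0.03172+0.1121j

0.003573+0.01176j V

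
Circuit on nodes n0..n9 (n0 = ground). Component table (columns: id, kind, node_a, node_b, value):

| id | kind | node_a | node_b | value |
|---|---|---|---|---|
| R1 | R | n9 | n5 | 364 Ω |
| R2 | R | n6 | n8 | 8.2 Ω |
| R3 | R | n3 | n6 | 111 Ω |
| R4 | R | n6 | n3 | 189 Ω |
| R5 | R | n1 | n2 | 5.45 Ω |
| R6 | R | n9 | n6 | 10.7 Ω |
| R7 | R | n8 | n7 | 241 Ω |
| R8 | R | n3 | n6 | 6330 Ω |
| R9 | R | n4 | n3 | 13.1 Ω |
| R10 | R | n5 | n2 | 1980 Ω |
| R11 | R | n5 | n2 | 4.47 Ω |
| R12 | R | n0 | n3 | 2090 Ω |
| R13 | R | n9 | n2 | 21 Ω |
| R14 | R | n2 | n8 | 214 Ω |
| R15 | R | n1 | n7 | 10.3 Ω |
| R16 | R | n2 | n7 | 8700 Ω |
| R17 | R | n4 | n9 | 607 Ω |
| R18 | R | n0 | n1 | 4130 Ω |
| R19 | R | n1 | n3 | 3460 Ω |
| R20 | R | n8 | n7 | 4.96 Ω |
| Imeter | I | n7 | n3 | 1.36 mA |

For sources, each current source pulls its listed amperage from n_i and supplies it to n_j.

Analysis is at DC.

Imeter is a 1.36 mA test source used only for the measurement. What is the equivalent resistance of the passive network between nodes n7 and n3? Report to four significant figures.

MNA unknowns: 9 node voltages V₁..V_9
R1: Y=0.002747 on G[9,5]
R2: Y=0.1220 on G[6,8]
R3: Y=0.009009 on G[3,6]
R4: Y=0.005291 on G[6,3]
R5: Y=0.1835 on G[1,2]
R6: Y=0.09346 on G[9,6]
R7: Y=0.004149 on G[8,7]
R8: Y=0.0001580 on G[3,6]
R9: Y=0.07634 on G[4,3]
R10: Y=0.0005051 on G[5,2]
R11: Y=0.2237 on G[5,2]
R12: Y=0.0004785 on G[0,3]
R13: Y=0.04762 on G[9,2]
R14: Y=0.004673 on G[2,8]
R15: Y=0.09709 on G[1,7]
R16: Y=0.0001149 on G[2,7]
R17: Y=0.001647 on G[4,9]
R18: Y=0.0002421 on G[0,1]
R19: Y=0.0002890 on G[1,3]
R20: Y=0.2016 on G[8,7]
Imeter: z[7]−=0.00136, z[3]+=0.00136
solve → V1=-0.06076, V2=-0.05910, V3=0.03075, V4=0.02898, V5=-0.05902, V6=-0.05113, V7=-0.06434, V8=-0.05942, V9=-0.05298

R_eq = 69.92 Ω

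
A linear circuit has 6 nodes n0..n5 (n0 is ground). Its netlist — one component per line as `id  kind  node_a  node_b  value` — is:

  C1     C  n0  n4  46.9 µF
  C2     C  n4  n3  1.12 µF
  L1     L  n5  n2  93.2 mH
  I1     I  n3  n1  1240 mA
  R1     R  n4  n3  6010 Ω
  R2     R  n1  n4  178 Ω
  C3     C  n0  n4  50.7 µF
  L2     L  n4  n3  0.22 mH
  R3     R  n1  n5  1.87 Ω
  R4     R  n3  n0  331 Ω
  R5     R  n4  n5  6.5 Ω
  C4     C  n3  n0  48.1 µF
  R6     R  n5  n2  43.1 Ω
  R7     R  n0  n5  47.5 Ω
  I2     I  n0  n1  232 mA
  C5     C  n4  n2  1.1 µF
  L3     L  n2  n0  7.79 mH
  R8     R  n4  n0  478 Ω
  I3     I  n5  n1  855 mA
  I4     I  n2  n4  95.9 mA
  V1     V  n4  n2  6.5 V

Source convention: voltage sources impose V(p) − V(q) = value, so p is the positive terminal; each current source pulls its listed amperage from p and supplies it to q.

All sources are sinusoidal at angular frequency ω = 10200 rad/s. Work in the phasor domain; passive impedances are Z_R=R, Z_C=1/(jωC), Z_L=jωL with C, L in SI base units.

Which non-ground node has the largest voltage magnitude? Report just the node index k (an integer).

1

MNA unknowns: 5 node voltages V₁..V_5 plus 1 source current (V1)
C1: Y=0.000+0.4784j on G[0,4]
C2: Y=0.000+0.01142j on G[4,3]
L1: Y=0.000-0.001052j on G[5,2]
I1: z[3]−=1.24, z[1]+=1.24
R1: Y=0.0001664+0.000j on G[4,3]
R2: Y=0.005618+0.000j on G[1,4]
C3: Y=0.000+0.5171j on G[0,4]
L2: Y=0.000-0.4456j on G[4,3]
R3: Y=0.5348+0.000j on G[1,5]
R4: Y=0.003021+0.000j on G[3,0]
R5: Y=0.1538+0.000j on G[4,5]
C4: Y=0.000+0.4906j on G[3,0]
R6: Y=0.02320+0.000j on G[5,2]
R7: Y=0.02105+0.000j on G[0,5]
I2: z[0]−=0.232, z[1]+=0.232
C5: Y=0.000+0.01122j on G[4,2]
L3: Y=0.000-0.01259j on G[2,0]
R8: Y=0.002092+0.000j on G[4,0]
I3: z[5]−=0.855, z[1]+=0.855
I4: z[2]−=0.0959, z[4]+=0.0959
V1: row V4−V2=6.5, i_V1 at 4,2
solve → V1=10.73+3.558j, V2=-6.368+3.890j, V3=-0.5504-7.990j, V4=0.1317+3.890j, V5=6.488+3.554j
aux → i_V1=-0.1531+0.02853j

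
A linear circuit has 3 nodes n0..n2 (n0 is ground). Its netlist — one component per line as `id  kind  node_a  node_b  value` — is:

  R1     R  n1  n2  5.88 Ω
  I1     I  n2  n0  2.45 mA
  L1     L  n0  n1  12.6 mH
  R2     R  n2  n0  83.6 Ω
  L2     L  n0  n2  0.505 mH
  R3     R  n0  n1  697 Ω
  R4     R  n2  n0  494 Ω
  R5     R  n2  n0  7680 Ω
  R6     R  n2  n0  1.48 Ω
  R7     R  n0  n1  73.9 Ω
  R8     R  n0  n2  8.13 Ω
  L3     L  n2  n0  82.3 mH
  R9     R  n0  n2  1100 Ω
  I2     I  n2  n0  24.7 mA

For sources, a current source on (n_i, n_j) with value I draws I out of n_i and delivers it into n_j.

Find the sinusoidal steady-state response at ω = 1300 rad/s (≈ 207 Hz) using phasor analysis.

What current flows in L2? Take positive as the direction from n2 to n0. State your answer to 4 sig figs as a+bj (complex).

MNA unknowns: 2 node voltages V₁..V_2
R1: Y=0.1701+0.000j on G[1,2]
I1: z[2]−=0.00245, z[0]+=0.00245
L1: Y=0.000-0.06105j on G[0,1]
R2: Y=0.01196+0.000j on G[2,0]
L2: Y=0.000-1.523j on G[0,2]
R3: Y=0.001435+0.000j on G[0,1]
R4: Y=0.002024+0.000j on G[2,0]
R5: Y=0.0001302+0.000j on G[2,0]
R6: Y=0.6757+0.000j on G[2,0]
R7: Y=0.01353+0.000j on G[0,1]
R8: Y=0.1230+0.000j on G[0,2]
L3: Y=0.000-0.009347j on G[2,0]
R9: Y=0.0009091+0.000j on G[0,2]
I2: z[2]−=0.0247, z[0]+=0.0247
solve → V1=-0.002260-0.01304j, V2=-0.007142-0.01338j

-0.02038+0.01088j A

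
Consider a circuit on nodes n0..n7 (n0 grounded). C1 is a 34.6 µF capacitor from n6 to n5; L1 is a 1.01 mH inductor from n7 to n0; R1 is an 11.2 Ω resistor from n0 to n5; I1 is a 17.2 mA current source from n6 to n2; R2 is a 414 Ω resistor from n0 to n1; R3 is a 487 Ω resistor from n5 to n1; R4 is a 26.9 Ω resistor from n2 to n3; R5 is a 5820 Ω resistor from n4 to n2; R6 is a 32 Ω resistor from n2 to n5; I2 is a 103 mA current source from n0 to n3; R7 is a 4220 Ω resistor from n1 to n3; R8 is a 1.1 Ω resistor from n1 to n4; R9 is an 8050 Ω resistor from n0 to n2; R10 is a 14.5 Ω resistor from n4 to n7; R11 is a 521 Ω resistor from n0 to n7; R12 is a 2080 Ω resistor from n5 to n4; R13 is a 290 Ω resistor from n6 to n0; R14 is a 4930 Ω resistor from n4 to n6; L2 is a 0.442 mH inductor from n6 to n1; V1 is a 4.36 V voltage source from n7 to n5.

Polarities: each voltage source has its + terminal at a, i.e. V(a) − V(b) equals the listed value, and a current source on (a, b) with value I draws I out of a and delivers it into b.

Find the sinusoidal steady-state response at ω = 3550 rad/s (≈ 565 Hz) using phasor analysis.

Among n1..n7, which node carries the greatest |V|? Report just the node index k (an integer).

5

Apply KCL at each of the 7 non-ground nodes and solve the resulting linear system.
Node n1: branches {R2, R3, R7, R8, L2} → V_1 = -3.137+0.1110j
Node n2: branches {I1, R4, R5, R6, R9} → V_2 = -0.03450+1.627j
Node n3: branches {R4, I2, R7} → V_3 = 2.699+1.618j
Node n4: branches {R5, R8, R10, R12, R14} → V_4 = -2.877+0.2205j
Node n5: branches {C1, R1, R3, R6, R12, V1} → V_5 = -3.821+1.653j
Node n6: branches {C1, I1, R13, R14, L2} → V_6 = -2.975-0.2706j
Node n7: branches {L1, R10, R11, V1} → V_7 = 0.5388+1.653j
Source currents: i(V1)=-0.6976+0.04833j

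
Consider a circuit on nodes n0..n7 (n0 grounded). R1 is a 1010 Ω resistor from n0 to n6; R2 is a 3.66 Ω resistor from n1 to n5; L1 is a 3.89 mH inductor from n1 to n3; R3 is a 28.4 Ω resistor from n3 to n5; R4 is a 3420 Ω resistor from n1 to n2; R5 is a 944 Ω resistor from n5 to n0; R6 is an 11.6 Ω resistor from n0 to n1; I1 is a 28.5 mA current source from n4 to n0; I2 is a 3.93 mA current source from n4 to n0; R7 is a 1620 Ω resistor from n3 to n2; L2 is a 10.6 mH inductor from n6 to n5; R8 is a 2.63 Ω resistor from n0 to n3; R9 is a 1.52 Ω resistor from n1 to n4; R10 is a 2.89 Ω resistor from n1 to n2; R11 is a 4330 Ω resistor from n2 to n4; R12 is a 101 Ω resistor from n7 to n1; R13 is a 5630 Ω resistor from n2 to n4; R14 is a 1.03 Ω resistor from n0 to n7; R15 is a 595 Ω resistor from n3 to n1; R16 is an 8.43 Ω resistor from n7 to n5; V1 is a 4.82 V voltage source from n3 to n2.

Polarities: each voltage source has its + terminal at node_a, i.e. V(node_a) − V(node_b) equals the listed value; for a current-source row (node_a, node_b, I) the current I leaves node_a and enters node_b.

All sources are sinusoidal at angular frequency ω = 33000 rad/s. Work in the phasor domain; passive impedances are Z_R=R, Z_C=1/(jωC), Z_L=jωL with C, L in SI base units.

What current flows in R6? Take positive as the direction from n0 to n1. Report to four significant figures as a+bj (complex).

Apply KCL at each of the 7 non-ground nodes and solve the resulting linear system.
Node n1: branches {R2, L1, R4, R6, R9, R10, R12, R15} → V_1 = -2.496-0.03989j
Node n2: branches {R4, R7, R10, R11, R13, V1} → V_2 = -3.843+0.01602j
Node n3: branches {L1, R3, R7, R8, R15, V1} → V_3 = 0.9766+0.01602j
Node n4: branches {I1, I2, R9, R11, R13} → V_4 = -2.546-0.03986j
Node n5: branches {R2, R3, R5, L2, R16} → V_5 = -1.563-0.02608j
Node n6: branches {R1, L2} → V_6 = -1.403+0.4599j
Node n7: branches {R12, R14, R16} → V_7 = -0.1911-0.003174j
Source currents: i(V1)=-0.4700+0.01939j

0.2152+0.003439j A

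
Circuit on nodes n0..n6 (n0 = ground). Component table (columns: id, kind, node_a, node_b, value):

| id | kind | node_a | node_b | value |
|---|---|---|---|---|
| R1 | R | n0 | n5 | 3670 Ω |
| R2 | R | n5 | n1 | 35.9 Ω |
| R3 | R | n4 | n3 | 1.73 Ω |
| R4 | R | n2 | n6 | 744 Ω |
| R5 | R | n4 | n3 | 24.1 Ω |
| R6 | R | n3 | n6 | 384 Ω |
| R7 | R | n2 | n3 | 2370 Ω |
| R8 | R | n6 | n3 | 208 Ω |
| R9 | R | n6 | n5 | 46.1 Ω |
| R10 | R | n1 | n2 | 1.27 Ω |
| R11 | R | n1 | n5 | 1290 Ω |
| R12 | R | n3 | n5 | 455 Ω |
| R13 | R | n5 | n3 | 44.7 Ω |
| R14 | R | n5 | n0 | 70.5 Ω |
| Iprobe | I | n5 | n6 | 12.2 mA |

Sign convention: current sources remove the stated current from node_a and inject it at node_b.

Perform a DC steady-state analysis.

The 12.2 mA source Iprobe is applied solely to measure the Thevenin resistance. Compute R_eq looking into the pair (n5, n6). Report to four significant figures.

Element admittances at DC:
  Y(R1) = 0.0002725 S between n0,n5
  Y(R2) = 0.02786 S between n5,n1
  Y(R3) = 0.5780 S between n4,n3
  Y(R4) = 0.001344 S between n2,n6
  Y(R5) = 0.04149 S between n4,n3
  Y(R6) = 0.002604 S between n3,n6
  Y(R7) = 0.0004219 S between n2,n3
  Y(R8) = 0.004808 S between n6,n3
  Y(R9) = 0.02169 S between n6,n5
  Y(R10) = 0.7874 S between n1,n2
  Y(R11) = 0.0007752 S between n1,n5
  Y(R12) = 0.002198 S between n3,n5
  Y(R13) = 0.02237 S between n5,n3
  Y(R14) = 0.01418 S between n5,n0
  Iprobe: injects 0.0122 A into n6 (from n5)
Assemble and solve the 6×6 MNA system:
  V(n1)=0.02012  V(n2)=0.02085  V(n3)=0.09757  V(n4)=0.09757  V(n5)=0.000  V(n6)=0.4254

R_eq = 34.87 Ω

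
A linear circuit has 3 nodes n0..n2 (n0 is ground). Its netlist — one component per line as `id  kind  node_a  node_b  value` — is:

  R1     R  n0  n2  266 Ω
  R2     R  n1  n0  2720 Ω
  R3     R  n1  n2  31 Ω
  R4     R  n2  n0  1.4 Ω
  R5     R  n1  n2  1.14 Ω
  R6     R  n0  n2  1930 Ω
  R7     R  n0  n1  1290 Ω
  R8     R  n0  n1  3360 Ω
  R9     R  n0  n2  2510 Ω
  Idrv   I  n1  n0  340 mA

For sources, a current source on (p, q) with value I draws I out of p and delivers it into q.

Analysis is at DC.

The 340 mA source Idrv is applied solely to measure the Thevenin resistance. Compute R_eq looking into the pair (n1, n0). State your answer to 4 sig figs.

R_eq = 2.482 Ω

Apply KCL at each of the 2 non-ground nodes and solve the resulting linear system.
Node n1: branches {R2, R3, R5, R7, R8, Idrv} → V_1 = -0.8437
Node n2: branches {R1, R3, R4, R5, R6, R9} → V_2 = -0.4712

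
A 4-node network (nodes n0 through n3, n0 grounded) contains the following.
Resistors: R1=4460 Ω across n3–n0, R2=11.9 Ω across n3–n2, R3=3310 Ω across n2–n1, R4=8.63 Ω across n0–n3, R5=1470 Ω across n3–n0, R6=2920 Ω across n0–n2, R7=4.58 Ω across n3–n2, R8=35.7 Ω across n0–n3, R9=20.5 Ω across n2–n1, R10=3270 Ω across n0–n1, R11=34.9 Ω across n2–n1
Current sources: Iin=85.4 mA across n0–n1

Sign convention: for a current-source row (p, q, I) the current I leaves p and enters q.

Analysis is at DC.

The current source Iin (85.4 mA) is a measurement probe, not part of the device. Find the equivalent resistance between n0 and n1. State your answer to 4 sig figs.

R_eq = 22.88 Ω

MNA unknowns: 3 node voltages V₁..V_3
R1: Y=0.0002242 on G[3,0]
R2: Y=0.08403 on G[3,2]
R3: Y=0.0003021 on G[2,1]
R4: Y=0.1159 on G[0,3]
R5: Y=0.0006803 on G[3,0]
R6: Y=0.0003425 on G[0,2]
R7: Y=0.2183 on G[3,2]
R8: Y=0.02801 on G[0,3]
R9: Y=0.04878 on G[2,1]
R10: Y=0.0003058 on G[0,1]
R11: Y=0.02865 on G[2,1]
Iin: z[0]−=0.0854, z[1]+=0.0854
solve → V1=1.954, V2=0.8631, V3=0.5836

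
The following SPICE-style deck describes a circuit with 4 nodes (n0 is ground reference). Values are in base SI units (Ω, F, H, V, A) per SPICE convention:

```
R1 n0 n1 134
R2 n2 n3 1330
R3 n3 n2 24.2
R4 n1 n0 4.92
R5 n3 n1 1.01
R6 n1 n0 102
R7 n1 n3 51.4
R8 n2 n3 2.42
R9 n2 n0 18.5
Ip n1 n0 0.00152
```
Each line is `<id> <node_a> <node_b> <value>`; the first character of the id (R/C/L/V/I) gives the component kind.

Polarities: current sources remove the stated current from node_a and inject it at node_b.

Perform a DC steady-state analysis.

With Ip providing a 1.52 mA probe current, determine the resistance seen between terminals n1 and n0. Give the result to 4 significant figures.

R_eq = 3.751 Ω

Apply KCL at each of the 3 non-ground nodes and solve the resulting linear system.
Node n1: branches {R1, R4, R5, R6, R7, Ip} → V_1 = -0.005701
Node n2: branches {R2, R3, R8, R9} → V_2 = -0.004863
Node n3: branches {R2, R3, R5, R7, R8} → V_3 = -0.005440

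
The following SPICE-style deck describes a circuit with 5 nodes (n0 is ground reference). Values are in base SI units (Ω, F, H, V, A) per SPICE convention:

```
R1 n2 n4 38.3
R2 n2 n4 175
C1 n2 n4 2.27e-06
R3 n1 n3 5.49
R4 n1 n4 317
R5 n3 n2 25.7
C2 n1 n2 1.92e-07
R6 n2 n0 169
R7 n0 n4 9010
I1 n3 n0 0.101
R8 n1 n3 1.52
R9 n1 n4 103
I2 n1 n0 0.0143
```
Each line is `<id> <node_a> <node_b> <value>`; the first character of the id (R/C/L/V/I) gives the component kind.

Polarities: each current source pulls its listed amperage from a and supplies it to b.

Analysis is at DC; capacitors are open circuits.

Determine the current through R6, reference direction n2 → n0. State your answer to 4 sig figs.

-0.1131 A

MNA unknowns: 4 node voltages V₁..V_4
R1: Y=0.02611 on G[2,4]
R2: Y=0.005714 on G[2,4]
C1: Y=0.000 on G[2,4]
R3: Y=0.1821 on G[1,3]
R4: Y=0.003155 on G[1,4]
R5: Y=0.03891 on G[3,2]
C2: Y=0.000 on G[1,2]
R6: Y=0.005917 on G[2,0]
R7: Y=0.0001110 on G[0,4]
I1: z[3]−=0.101, z[0]+=0.101
R8: Y=0.6579 on G[1,3]
R9: Y=0.009709 on G[1,4]
I2: z[1]−=0.0143, z[0]+=0.0143
solve → V1=-21.49, V2=-19.12, V3=-21.50, V4=-19.75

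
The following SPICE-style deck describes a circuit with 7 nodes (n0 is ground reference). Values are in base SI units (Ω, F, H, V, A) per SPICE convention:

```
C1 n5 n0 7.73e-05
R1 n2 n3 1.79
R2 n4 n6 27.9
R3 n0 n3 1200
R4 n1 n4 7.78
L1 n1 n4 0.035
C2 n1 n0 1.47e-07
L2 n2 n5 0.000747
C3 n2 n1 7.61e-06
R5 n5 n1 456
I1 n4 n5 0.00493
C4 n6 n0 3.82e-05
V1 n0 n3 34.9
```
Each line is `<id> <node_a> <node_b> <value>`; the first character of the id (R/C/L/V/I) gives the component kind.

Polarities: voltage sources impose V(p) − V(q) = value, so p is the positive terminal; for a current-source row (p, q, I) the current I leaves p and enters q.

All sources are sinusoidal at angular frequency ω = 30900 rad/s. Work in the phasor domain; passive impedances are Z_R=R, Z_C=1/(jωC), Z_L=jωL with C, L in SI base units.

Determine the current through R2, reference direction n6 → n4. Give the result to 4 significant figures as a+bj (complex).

Apply KCL at each of the 6 non-ground nodes and solve the resulting linear system.
Node n1: branches {R4, L1, C2, C3, R5} → V_1 = -31.63-5.923j
Node n2: branches {R1, L2, C3} → V_2 = -33.09-2.000j
Node n3: branches {R1, R3, V1} → V_3 = -34.90+0.000j
Node n4: branches {R2, R4, L1, I1} → V_4 = -24.81-4.430j
Node n5: branches {C1, L2, R5, I1} → V_5 = 0.6056+0.06499j
Node n6: branches {R2, C4} → V_6 = -0.1572+0.7485j
Source currents: i(V1)=-1.041+1.117j

0.8835+0.1856j A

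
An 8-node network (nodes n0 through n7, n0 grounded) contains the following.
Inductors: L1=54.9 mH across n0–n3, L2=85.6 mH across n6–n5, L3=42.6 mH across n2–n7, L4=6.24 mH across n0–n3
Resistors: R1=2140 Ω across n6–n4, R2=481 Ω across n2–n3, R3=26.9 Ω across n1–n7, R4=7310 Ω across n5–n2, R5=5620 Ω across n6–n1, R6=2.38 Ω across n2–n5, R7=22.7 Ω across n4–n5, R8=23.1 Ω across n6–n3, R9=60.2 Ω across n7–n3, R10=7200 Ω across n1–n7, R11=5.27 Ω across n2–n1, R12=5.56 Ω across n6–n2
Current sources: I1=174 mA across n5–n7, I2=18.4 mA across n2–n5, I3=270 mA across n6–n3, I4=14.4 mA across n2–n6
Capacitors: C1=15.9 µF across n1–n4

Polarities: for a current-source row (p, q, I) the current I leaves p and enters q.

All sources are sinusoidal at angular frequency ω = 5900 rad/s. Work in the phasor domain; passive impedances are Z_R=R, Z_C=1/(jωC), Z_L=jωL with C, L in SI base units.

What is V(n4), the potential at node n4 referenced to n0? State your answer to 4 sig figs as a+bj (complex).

MNA unknowns: 7 node voltages V₁..V_7
L1: Y=0.000-0.003087j on G[0,3]
R1: Y=0.0004673+0.000j on G[6,4]
L2: Y=0.000-0.001980j on G[6,5]
R2: Y=0.002079+0.000j on G[2,3]
R3: Y=0.03717+0.000j on G[1,7]
R4: Y=0.0001368+0.000j on G[5,2]
R5: Y=0.0001779+0.000j on G[6,1]
R6: Y=0.4202+0.000j on G[2,5]
R7: Y=0.04405+0.000j on G[4,5]
R8: Y=0.04329+0.000j on G[6,3]
L3: Y=0.000-0.003979j on G[2,7]
I1: z[5]−=0.174, z[7]+=0.174
L4: Y=0.000-0.02716j on G[0,3]
C1: Y=0.000+0.09381j on G[1,4]
R9: Y=0.01661+0.000j on G[7,3]
I2: z[2]−=0.0184, z[5]+=0.0184
R10: Y=0.0001389+0.000j on G[1,7]
R11: Y=0.1898+0.000j on G[2,1]
I3: z[6]−=0.27, z[3]+=0.27
R12: Y=0.1799+0.000j on G[6,2]
I4: z[2]−=0.0144, z[6]+=0.0144
solve → V1=-5.082-0.1399j, V2=-5.819-0.1424j, V3=0.000+0.000j, V4=-5.255+0.2601j, V5=-6.101-0.1053j, V6=-5.834-0.1116j, V7=-0.3228+0.3087j

-5.255+0.2601j V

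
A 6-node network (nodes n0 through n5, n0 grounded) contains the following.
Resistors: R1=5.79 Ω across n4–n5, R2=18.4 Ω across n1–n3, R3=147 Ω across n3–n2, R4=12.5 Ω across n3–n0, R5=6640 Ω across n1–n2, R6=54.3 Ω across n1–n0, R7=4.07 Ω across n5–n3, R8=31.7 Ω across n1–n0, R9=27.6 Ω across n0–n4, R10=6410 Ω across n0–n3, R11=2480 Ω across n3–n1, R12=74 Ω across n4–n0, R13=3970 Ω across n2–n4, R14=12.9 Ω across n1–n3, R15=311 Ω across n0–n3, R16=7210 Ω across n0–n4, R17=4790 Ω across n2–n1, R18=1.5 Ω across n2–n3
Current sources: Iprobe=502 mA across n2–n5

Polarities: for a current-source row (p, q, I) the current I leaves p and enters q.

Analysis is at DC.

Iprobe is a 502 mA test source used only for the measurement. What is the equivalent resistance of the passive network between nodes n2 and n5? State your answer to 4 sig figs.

Element admittances at DC:
  Y(R1) = 0.1727 S between n4,n5
  Y(R2) = 0.05435 S between n1,n3
  Y(R3) = 0.006803 S between n3,n2
  Y(R4) = 0.08000 S between n3,n0
  Y(R5) = 0.0001506 S between n1,n2
  Y(R6) = 0.01842 S between n1,n0
  Y(R7) = 0.2457 S between n5,n3
  Y(R8) = 0.03155 S between n1,n0
  Y(R9) = 0.03623 S between n0,n4
  Y(R10) = 0.0001560 S between n0,n3
  Y(R11) = 0.0004032 S between n3,n1
  Y(R12) = 0.01351 S between n4,n0
  Y(R13) = 0.0002519 S between n2,n4
  Y(R14) = 0.07752 S between n1,n3
  Y(R15) = 0.003215 S between n0,n3
  Y(R16) = 0.0001387 S between n0,n4
  Y(R17) = 0.0002088 S between n2,n1
  Y(R18) = 0.6667 S between n2,n3
  Iprobe: injects 0.502 A into n5 (from n2)
Assemble and solve the 5×5 MNA system:
  V(n1)=-0.3244  V(n2)=-1.189  V(n3)=-0.4445  V(n4)=1.068  V(n5)=1.380

R_eq = 5.116 Ω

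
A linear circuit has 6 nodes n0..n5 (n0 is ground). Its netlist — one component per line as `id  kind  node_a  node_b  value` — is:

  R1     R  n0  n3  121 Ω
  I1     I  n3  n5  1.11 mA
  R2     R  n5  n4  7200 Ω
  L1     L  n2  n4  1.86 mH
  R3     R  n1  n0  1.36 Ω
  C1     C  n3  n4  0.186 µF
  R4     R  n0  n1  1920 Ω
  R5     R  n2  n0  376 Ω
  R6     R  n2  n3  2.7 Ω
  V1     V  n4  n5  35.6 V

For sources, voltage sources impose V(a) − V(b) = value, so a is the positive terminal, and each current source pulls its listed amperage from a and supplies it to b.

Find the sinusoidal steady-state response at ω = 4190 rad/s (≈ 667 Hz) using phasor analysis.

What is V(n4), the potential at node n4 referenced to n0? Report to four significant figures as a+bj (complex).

0.002287+0.008699j V

Element admittances at ω=4190 rad/s:
  Y(R1) = 0.008264+0.000j S between n0,n3
  I1: injects 0.00111 A into n5 (from n3)
  Y(R2) = 0.0001389+0.000j S between n5,n4
  Y(L1) = 0.000-0.1283j S between n2,n4
  Y(R3) = 0.7353+0.000j S between n1,n0
  Y(C1) = 0.000+0.0007793j S between n3,n4
  Y(R4) = 0.0005208+0.000j S between n0,n1
  Y(R5) = 0.002660+0.000j S between n2,n0
  Y(R6) = 0.3704+0.000j S between n2,n3
  V1: constraint V(n4)−V(n5) = 35.6
Assemble and solve the 6×6 MNA system:
  V(n1)=0.000+0.000j  V(n2)=0.002269-4.777e-06j  V(n3)=-0.0007301+1.537e-06j  V(n4)=0.002287+0.008699j  V(n5)=-35.60+0.008699j
  i(V1)=-0.006054+0.000j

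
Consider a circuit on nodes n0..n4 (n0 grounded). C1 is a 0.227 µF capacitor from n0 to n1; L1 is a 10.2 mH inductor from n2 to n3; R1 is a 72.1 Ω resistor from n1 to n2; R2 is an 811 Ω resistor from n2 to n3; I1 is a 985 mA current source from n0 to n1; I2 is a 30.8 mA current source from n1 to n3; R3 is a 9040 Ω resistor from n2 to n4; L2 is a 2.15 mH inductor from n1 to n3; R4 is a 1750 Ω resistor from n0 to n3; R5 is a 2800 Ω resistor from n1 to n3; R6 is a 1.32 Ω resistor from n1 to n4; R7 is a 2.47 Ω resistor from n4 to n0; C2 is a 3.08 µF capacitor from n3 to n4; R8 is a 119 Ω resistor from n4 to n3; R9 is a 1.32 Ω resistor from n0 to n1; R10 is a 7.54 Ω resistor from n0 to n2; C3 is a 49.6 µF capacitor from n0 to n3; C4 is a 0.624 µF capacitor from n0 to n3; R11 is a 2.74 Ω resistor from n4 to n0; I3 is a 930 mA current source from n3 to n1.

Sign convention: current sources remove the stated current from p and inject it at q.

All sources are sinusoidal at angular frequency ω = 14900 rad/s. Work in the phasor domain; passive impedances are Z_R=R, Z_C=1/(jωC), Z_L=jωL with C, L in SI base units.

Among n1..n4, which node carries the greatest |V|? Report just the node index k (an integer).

MNA unknowns: 4 node voltages V₁..V_4
C1: Y=0.000+0.003382j on G[0,1]
L1: Y=0.000-0.006580j on G[2,3]
R1: Y=0.01387+0.000j on G[1,2]
R2: Y=0.001233+0.000j on G[2,3]
I1: z[0]−=0.985, z[1]+=0.985
I2: z[1]−=0.0308, z[3]+=0.0308
R3: Y=0.0001106+0.000j on G[2,4]
L2: Y=0.000-0.03122j on G[1,3]
R4: Y=0.0005714+0.000j on G[0,3]
R5: Y=0.0003571+0.000j on G[1,3]
R6: Y=0.7576+0.000j on G[1,4]
R7: Y=0.4049+0.000j on G[4,0]
C2: Y=0.000+0.04589j on G[3,4]
R8: Y=0.008403+0.000j on G[4,3]
R9: Y=0.7576+0.000j on G[0,1]
R10: Y=0.1326+0.000j on G[0,2]
C3: Y=0.000+0.7390j on G[0,3]
C4: Y=0.000+0.009298j on G[0,3]
R11: Y=0.3650+0.000j on G[4,0]
I3: z[3]−=0.93, z[1]+=0.93
solve → V1=1.641+0.02951j, V2=0.2055+0.02346j, V3=-0.03897+1.177j, V4=0.7738-0.003286j

1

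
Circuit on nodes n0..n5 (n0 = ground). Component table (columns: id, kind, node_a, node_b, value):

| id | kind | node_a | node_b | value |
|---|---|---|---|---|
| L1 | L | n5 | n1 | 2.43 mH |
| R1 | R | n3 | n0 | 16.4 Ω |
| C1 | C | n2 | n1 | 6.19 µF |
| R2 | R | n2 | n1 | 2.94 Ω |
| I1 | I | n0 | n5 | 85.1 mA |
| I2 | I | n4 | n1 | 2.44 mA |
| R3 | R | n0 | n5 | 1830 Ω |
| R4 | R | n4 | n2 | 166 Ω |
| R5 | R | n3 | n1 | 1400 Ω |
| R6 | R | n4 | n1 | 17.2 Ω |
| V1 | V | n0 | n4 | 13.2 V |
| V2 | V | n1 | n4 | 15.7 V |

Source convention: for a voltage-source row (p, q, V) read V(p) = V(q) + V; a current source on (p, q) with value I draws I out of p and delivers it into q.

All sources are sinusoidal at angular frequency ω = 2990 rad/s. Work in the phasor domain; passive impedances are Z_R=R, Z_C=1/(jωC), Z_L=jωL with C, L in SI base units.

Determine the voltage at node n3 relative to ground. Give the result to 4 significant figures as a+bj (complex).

0.02895+0.000j V

Apply KCL at each of the 5 non-ground nodes and solve the resulting linear system.
Node n1: branches {L1, C1, R2, I2, R5, R6, V2} → V_1 = 2.500+0.000j
Node n2: branches {C1, R2, R4} → V_2 = 2.228+0.01457j
Node n3: branches {R1, R5} → V_3 = 0.02895+0.000j
Node n4: branches {I2, R4, R6, V1, V2} → V_4 = -13.20+0.000j
Node n5: branches {L1, I1, R3} → V_5 = 2.502+0.6084j
Source currents: i(V1)=-0.08197+0.0003324j, i(V2)=-0.9213-0.0004202j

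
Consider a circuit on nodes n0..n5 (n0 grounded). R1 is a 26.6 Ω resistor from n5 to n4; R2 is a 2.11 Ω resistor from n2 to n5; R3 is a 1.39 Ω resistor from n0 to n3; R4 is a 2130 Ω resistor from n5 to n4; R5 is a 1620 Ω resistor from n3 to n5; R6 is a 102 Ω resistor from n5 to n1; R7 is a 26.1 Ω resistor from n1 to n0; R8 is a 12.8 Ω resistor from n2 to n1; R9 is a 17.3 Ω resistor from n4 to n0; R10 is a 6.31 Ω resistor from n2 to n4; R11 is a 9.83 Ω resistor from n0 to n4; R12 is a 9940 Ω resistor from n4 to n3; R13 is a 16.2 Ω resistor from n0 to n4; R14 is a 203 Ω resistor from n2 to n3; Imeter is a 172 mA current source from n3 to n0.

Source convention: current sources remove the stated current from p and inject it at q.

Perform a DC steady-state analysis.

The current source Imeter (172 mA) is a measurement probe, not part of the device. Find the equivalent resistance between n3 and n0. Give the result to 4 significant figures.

Element admittances at DC:
  Y(R1) = 0.03759 S between n5,n4
  Y(R2) = 0.4739 S between n2,n5
  Y(R3) = 0.7194 S between n0,n3
  Y(R4) = 0.0004695 S between n5,n4
  Y(R5) = 0.0006173 S between n3,n5
  Y(R6) = 0.009804 S between n5,n1
  Y(R7) = 0.03831 S between n1,n0
  Y(R8) = 0.07812 S between n2,n1
  Y(R9) = 0.05780 S between n4,n0
  Y(R10) = 0.1585 S between n2,n4
  Y(R11) = 0.1017 S between n0,n4
  Y(R12) = 0.0001006 S between n4,n3
  Y(R13) = 0.06173 S between n0,n4
  Y(R14) = 0.004926 S between n2,n3
  Imeter: injects 0.172 A into n0 (from n3)
Assemble and solve the 5×5 MNA system:
  V(n1)=-0.006784  V(n2)=-0.009759  V(n3)=-0.2373  V(n4)=-0.004632  V(n5)=-0.009598

R_eq = 1.380 Ω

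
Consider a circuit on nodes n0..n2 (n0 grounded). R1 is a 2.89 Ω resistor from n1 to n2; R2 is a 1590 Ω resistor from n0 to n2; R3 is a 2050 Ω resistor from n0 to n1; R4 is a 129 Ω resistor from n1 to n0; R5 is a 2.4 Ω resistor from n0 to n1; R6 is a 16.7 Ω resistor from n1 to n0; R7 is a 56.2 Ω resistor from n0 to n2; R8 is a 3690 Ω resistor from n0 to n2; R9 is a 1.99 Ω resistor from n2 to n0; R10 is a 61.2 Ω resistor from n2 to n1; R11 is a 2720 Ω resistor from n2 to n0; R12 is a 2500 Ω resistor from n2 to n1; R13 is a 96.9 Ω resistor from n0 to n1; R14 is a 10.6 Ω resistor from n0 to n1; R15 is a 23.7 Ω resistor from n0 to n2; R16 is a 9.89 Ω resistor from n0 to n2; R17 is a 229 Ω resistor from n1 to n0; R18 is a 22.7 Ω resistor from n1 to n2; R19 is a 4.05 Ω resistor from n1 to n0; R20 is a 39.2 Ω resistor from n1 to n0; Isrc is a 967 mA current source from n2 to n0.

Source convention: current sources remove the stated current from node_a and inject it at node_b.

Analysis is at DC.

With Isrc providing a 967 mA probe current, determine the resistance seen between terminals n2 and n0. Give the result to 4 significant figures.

R_eq = 1.062 Ω

Element admittances at DC:
  Y(R1) = 0.3460 S between n1,n2
  Y(R2) = 0.0006289 S between n0,n2
  Y(R3) = 0.0004878 S between n0,n1
  Y(R4) = 0.007752 S between n1,n0
  Y(R5) = 0.4167 S between n0,n1
  Y(R6) = 0.05988 S between n1,n0
  Y(R7) = 0.01779 S between n0,n2
  Y(R8) = 0.0002710 S between n0,n2
  Y(R9) = 0.5025 S between n2,n0
  Y(R10) = 0.01634 S between n2,n1
  Y(R11) = 0.0003676 S between n2,n0
  Y(R12) = 0.0004000 S between n2,n1
  Y(R13) = 0.01032 S between n0,n1
  Y(R14) = 0.09434 S between n0,n1
  Y(R15) = 0.04219 S between n0,n2
  Y(R16) = 0.1011 S between n0,n2
  Y(R17) = 0.004367 S between n1,n0
  Y(R18) = 0.04405 S between n1,n2
  Y(R19) = 0.2469 S between n1,n0
  Y(R20) = 0.02551 S between n1,n0
  Isrc: injects 0.967 A into n0 (from n2)
Assemble and solve the 2×2 MNA system:
  V(n1)=-0.3281  V(n2)=-1.027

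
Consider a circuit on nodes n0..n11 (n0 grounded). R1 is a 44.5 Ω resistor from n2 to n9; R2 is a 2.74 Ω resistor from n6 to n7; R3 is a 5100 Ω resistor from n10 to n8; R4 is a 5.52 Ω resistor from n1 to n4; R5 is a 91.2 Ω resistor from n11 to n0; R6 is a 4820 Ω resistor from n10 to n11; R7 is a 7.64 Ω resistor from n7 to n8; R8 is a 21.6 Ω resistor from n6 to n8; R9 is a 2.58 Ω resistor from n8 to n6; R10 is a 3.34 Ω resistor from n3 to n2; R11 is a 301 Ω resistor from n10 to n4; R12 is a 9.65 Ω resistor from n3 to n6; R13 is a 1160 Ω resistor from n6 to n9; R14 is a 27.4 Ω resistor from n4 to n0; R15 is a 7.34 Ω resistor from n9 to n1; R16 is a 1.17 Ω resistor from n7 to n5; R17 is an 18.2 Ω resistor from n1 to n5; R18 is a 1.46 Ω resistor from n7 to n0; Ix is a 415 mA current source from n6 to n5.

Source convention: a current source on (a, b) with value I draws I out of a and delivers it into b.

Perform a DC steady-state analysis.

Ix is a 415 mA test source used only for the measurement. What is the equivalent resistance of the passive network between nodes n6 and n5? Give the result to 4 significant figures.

Element admittances at DC:
  Y(R1) = 0.02247 S between n2,n9
  Y(R2) = 0.3650 S between n6,n7
  Y(R3) = 0.0001961 S between n10,n8
  Y(R4) = 0.1812 S between n1,n4
  Y(R5) = 0.01096 S between n11,n0
  Y(R6) = 0.0002075 S between n10,n11
  Y(R7) = 0.1309 S between n7,n8
  Y(R8) = 0.04630 S between n6,n8
  Y(R9) = 0.3876 S between n8,n6
  Y(R10) = 0.2994 S between n3,n2
  Y(R11) = 0.003322 S between n10,n4
  Y(R12) = 0.1036 S between n3,n6
  Y(R13) = 0.0008621 S between n6,n9
  Y(R14) = 0.03650 S between n4,n0
  Y(R15) = 0.1362 S between n9,n1
  Y(R16) = 0.8547 S between n7,n5
  Y(R17) = 0.05495 S between n1,n5
  Y(R18) = 0.6849 S between n7,n0
  Ix: injects 0.415 A into n5 (from n6)
Assemble and solve the 11×11 MNA system:
  V(n1)=0.1102  V(n2)=-0.6687  V(n3)=-0.7185  V(n4)=0.09101  V(n5)=0.4583  V(n6)=-0.8625  V(n7)=-0.004863  V(n8)=-0.6635  V(n9)=-0.004770  V(n10)=0.04628  V(n11)=0.0008595

R_eq = 3.183 Ω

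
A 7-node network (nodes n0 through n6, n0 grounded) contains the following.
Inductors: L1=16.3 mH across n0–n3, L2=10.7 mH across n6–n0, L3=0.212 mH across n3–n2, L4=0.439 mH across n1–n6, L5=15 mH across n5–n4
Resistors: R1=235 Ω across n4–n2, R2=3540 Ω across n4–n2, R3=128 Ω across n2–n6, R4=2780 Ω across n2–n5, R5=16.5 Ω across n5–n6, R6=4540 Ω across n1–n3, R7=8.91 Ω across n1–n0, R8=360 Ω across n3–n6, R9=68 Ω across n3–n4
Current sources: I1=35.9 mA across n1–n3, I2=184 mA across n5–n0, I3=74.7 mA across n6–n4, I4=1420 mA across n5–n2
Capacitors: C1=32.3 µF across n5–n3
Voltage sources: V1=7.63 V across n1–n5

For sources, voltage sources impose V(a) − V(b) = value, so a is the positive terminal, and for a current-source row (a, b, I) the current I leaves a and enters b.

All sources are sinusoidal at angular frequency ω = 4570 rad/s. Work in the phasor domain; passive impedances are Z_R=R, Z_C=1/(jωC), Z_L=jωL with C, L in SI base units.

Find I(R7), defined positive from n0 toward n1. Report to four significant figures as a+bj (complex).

-0.03170+0.07651j A

Element admittances at ω=4570 rad/s:
  Y(L1) = 0.000-0.01342j S between n0,n3
  Y(R1) = 0.004255+0.000j S between n4,n2
  I1: injects 0.0359 A into n3 (from n1)
  Y(L2) = 0.000-0.02045j S between n6,n0
  Y(L3) = 0.000-1.032j S between n3,n2
  Y(R2) = 0.0002825+0.000j S between n4,n2
  Y(R3) = 0.007812+0.000j S between n2,n6
  Y(R4) = 0.0003597+0.000j S between n2,n5
  Y(C1) = 0.000+0.1476j S between n5,n3
  Y(L4) = 0.000-0.4984j S between n1,n6
  Y(L5) = 0.000-0.01459j S between n5,n4
  I2: injects 0.184 A into n0 (from n5)
  Y(R5) = 0.06061+0.000j S between n5,n6
  Y(R6) = 0.0002203+0.000j S between n1,n3
  I3: injects 0.0747 A into n4 (from n6)
  Y(R7) = 0.1122+0.000j S between n1,n0
  Y(R8) = 0.002778+0.000j S between n3,n6
  I4: injects 1.42 A into n2 (from n5)
  Y(R9) = 0.01471+0.000j S between n3,n4
  V1: constraint V(n1)−V(n5) = 7.63
Assemble and solve the 7×7 MNA system:
  V(n1)=0.2825-0.6817j  V(n2)=-6.334-11.81j  V(n3)=-6.230-13.27j  V(n4)=1.709-6.065j  V(n5)=-7.348-0.6817j  V(n6)=0.3483-1.833j
  i(V1)=-0.6431+0.04091j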